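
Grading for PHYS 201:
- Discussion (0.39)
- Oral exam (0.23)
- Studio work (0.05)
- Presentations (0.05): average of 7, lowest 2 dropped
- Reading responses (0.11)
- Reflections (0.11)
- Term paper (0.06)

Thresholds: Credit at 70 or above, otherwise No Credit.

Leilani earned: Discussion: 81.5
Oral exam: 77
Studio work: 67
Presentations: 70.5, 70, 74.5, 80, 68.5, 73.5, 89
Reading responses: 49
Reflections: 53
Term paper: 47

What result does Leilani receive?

Credit

Presentations: drop 68.5, 70 → average of remaining 5 = 387.5/5 = 77.5
Weighted total:
  Discussion 81.5 × 0.39 = 31.785
  Oral exam 77 × 0.23 = 17.71
  Studio work 67 × 0.05 = 3.35
  Presentations 77.5 × 0.05 = 3.875
  Reading responses 49 × 0.11 = 5.39
  Reflections 53 × 0.11 = 5.83
  Term paper 47 × 0.06 = 2.82
Sum = 70.76
70.76 ≥ 70 → Credit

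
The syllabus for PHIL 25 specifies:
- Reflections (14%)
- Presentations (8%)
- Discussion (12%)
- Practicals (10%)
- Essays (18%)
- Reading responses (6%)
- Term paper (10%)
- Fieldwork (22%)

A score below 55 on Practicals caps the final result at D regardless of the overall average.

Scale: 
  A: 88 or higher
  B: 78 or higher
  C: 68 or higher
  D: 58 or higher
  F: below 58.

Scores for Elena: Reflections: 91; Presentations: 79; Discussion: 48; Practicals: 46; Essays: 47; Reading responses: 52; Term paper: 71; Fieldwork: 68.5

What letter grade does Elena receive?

Practicals score 46 < 55: minimum not met.
Weighted total:
  Reflections 91 × 0.14 = 12.74
  Presentations 79 × 0.08 = 6.32
  Discussion 48 × 0.12 = 5.76
  Practicals 46 × 0.1 = 4.6
  Essays 47 × 0.18 = 8.46
  Reading responses 52 × 0.06 = 3.12
  Term paper 71 × 0.1 = 7.1
  Fieldwork 68.5 × 0.22 = 15.07
Sum = 63.17
63.17 would be D; cap at D applies → D.

D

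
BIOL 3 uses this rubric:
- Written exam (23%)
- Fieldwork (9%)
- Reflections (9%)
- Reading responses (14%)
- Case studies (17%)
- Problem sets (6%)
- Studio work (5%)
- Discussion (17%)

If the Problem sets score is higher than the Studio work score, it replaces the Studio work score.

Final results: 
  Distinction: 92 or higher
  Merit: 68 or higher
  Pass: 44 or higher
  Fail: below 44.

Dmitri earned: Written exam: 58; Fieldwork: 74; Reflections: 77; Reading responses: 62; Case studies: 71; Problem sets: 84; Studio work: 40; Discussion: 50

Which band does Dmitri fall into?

Pass

Problem sets (84) > Studio work (40), so Studio work counts as 84.
Weighted total:
  Written exam 58 × 0.23 = 13.34
  Fieldwork 74 × 0.09 = 6.66
  Reflections 77 × 0.09 = 6.93
  Reading responses 62 × 0.14 = 8.68
  Case studies 71 × 0.17 = 12.07
  Problem sets 84 × 0.06 = 5.04
  Studio work 84 × 0.05 = 4.2
  Discussion 50 × 0.17 = 8.5
Sum = 65.42
65.42 is ≥ 44 and < 68 → Pass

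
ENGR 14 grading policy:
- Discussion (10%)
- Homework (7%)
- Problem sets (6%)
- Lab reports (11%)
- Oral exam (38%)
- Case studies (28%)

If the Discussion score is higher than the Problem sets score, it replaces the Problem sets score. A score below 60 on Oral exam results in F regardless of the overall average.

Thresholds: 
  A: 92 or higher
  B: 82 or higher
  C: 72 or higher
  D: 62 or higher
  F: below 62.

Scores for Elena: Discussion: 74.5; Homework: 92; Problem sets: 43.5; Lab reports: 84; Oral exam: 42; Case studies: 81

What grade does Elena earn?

F

Discussion (74.5) > Problem sets (43.5), so Problem sets counts as 74.5.
Oral exam score 42 < 60: minimum not met.
Weighted total:
  Discussion 74.5 × 0.1 = 7.45
  Homework 92 × 0.07 = 6.44
  Problem sets 74.5 × 0.06 = 4.47
  Lab reports 84 × 0.11 = 9.24
  Oral exam 42 × 0.38 = 15.96
  Case studies 81 × 0.28 = 22.68
Sum = 66.24
Because the Oral exam minimum was not met, the result is F.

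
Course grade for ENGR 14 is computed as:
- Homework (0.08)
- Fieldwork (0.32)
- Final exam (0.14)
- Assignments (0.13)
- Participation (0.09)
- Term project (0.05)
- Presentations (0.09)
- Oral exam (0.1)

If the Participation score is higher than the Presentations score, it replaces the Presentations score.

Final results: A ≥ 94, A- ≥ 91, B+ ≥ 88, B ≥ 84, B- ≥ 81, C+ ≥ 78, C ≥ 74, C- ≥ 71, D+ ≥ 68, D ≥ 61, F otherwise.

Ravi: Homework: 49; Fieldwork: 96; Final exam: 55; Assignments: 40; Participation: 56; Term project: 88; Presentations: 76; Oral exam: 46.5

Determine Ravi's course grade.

D+

Participation (56) ≤ Presentations (76), so Presentations stays at 76.
Weighted total:
  Homework 49 × 0.08 = 3.92
  Fieldwork 96 × 0.32 = 30.72
  Final exam 55 × 0.14 = 7.7
  Assignments 40 × 0.13 = 5.2
  Participation 56 × 0.09 = 5.04
  Term project 88 × 0.05 = 4.4
  Presentations 76 × 0.09 = 6.84
  Oral exam 46.5 × 0.1 = 4.65
Sum = 68.47
68.47 is ≥ 68 and < 71 → D+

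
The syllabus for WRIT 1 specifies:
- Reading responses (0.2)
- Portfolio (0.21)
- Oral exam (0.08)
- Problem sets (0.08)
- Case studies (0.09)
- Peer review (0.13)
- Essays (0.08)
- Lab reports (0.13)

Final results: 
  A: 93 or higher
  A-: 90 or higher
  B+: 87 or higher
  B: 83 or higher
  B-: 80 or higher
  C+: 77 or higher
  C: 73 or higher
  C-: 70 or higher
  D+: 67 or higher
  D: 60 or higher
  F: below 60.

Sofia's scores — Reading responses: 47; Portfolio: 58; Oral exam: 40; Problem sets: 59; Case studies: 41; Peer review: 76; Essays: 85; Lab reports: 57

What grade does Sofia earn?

Weighted total:
  Reading responses 47 × 0.2 = 9.4
  Portfolio 58 × 0.21 = 12.18
  Oral exam 40 × 0.08 = 3.2
  Problem sets 59 × 0.08 = 4.72
  Case studies 41 × 0.09 = 3.69
  Peer review 76 × 0.13 = 9.88
  Essays 85 × 0.08 = 6.8
  Lab reports 57 × 0.13 = 7.41
Sum = 57.28
57.28 < 60 → F

F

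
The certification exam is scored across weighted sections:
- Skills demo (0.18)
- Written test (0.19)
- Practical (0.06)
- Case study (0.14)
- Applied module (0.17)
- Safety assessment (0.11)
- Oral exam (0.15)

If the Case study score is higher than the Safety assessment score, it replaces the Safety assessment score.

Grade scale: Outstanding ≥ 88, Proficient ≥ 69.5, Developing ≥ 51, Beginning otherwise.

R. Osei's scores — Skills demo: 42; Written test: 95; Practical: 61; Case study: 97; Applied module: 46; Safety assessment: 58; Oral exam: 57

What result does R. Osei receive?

Case study (97) > Safety assessment (58), so Safety assessment counts as 97.
Weighted total:
  Skills demo 42 × 0.18 = 7.56
  Written test 95 × 0.19 = 18.05
  Practical 61 × 0.06 = 3.66
  Case study 97 × 0.14 = 13.58
  Applied module 46 × 0.17 = 7.82
  Safety assessment 97 × 0.11 = 10.67
  Oral exam 57 × 0.15 = 8.55
Sum = 69.89
69.89 is ≥ 69.5 and < 88 → Proficient

Proficient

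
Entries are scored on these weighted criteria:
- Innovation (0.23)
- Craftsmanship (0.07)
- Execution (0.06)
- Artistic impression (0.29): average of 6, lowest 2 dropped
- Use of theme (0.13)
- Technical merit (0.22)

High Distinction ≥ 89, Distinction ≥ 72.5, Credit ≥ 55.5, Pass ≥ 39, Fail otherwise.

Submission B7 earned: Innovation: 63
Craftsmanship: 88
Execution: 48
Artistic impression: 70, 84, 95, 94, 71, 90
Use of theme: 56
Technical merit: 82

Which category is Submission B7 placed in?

Artistic impression: drop 70, 71 → average of remaining 4 = 363/4 = 90.75
Weighted total:
  Innovation 63 × 0.23 = 14.49
  Craftsmanship 88 × 0.07 = 6.16
  Execution 48 × 0.06 = 2.88
  Artistic impression 90.75 × 0.29 = 26.3175
  Use of theme 56 × 0.13 = 7.28
  Technical merit 82 × 0.22 = 18.04
Sum = 75.1675
75.1675 is ≥ 72.5 and < 89 → Distinction

Distinction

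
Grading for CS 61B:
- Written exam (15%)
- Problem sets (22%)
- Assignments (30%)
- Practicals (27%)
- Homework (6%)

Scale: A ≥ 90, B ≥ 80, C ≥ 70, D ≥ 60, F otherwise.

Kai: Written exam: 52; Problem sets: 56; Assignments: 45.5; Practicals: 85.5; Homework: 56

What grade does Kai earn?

Weighted total:
  Written exam 52 × 0.15 = 7.8
  Problem sets 56 × 0.22 = 12.32
  Assignments 45.5 × 0.3 = 13.65
  Practicals 85.5 × 0.27 = 23.085
  Homework 56 × 0.06 = 3.36
Sum = 60.215
60.215 is ≥ 60 and < 70 → D

D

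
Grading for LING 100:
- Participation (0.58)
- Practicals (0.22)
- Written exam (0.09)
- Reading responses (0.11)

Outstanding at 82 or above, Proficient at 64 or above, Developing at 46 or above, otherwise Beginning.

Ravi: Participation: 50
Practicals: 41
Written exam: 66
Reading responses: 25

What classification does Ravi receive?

Weighted total:
  Participation 50 × 0.58 = 29
  Practicals 41 × 0.22 = 9.02
  Written exam 66 × 0.09 = 5.94
  Reading responses 25 × 0.11 = 2.75
Sum = 46.71
46.71 is ≥ 46 and < 64 → Developing

Developing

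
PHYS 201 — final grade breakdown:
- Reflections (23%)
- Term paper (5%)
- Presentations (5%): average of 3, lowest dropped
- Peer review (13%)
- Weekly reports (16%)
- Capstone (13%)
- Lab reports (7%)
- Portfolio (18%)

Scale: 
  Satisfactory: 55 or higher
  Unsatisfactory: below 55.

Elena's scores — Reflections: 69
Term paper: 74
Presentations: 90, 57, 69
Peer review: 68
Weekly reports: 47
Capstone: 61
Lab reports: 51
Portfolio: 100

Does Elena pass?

Satisfactory

Presentations: drop 57 → average of remaining 2 = 159/2 = 79.5
Weighted total:
  Reflections 69 × 0.23 = 15.87
  Term paper 74 × 0.05 = 3.7
  Presentations 79.5 × 0.05 = 3.975
  Peer review 68 × 0.13 = 8.84
  Weekly reports 47 × 0.16 = 7.52
  Capstone 61 × 0.13 = 7.93
  Lab reports 51 × 0.07 = 3.57
  Portfolio 100 × 0.18 = 18
Sum = 69.405
69.405 ≥ 55 → Satisfactory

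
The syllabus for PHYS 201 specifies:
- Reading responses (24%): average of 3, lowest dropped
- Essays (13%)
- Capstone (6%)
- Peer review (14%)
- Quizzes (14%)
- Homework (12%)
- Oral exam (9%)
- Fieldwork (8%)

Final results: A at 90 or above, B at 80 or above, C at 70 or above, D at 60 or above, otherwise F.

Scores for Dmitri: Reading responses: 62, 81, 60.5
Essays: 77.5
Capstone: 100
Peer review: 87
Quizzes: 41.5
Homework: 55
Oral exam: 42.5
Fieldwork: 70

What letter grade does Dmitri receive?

Reading responses: drop 60.5 → average of remaining 2 = 143/2 = 71.5
Weighted total:
  Reading responses 71.5 × 0.24 = 17.16
  Essays 77.5 × 0.13 = 10.075
  Capstone 100 × 0.06 = 6
  Peer review 87 × 0.14 = 12.18
  Quizzes 41.5 × 0.14 = 5.81
  Homework 55 × 0.12 = 6.6
  Oral exam 42.5 × 0.09 = 3.825
  Fieldwork 70 × 0.08 = 5.6
Sum = 67.25
67.25 is ≥ 60 and < 70 → D

D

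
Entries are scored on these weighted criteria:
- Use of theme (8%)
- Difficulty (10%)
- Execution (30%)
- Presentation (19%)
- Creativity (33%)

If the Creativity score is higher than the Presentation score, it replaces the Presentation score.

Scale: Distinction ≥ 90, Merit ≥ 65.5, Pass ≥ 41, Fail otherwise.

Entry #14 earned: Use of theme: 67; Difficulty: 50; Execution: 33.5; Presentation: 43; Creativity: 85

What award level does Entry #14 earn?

Creativity (85) > Presentation (43), so Presentation counts as 85.
Weighted total:
  Use of theme 67 × 0.08 = 5.36
  Difficulty 50 × 0.1 = 5
  Execution 33.5 × 0.3 = 10.05
  Presentation 85 × 0.19 = 16.15
  Creativity 85 × 0.33 = 28.05
Sum = 64.61
64.61 is ≥ 41 and < 65.5 → Pass

Pass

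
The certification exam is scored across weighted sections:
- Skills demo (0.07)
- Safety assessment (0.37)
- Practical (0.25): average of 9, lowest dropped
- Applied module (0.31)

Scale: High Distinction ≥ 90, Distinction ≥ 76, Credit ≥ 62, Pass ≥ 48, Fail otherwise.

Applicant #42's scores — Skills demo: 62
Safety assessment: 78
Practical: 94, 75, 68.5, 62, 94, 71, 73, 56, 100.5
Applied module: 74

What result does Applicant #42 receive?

Distinction

Practical: drop 56 → average of remaining 8 = 638/8 = 79.75
Weighted total:
  Skills demo 62 × 0.07 = 4.34
  Safety assessment 78 × 0.37 = 28.86
  Practical 79.75 × 0.25 = 19.9375
  Applied module 74 × 0.31 = 22.94
Sum = 76.0775
76.0775 is ≥ 76 and < 90 → Distinction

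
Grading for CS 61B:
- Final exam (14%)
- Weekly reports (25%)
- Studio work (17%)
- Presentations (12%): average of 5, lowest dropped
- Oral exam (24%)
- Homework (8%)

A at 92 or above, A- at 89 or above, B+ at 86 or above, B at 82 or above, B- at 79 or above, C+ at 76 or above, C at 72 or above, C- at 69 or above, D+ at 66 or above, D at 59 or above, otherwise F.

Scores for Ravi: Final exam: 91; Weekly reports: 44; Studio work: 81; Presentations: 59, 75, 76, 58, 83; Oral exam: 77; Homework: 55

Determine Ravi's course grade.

Presentations: drop 58 → average of remaining 4 = 293/4 = 73.25
Weighted total:
  Final exam 91 × 0.14 = 12.74
  Weekly reports 44 × 0.25 = 11
  Studio work 81 × 0.17 = 13.77
  Presentations 73.25 × 0.12 = 8.79
  Oral exam 77 × 0.24 = 18.48
  Homework 55 × 0.08 = 4.4
Sum = 69.18
69.18 is ≥ 69 and < 72 → C-

C-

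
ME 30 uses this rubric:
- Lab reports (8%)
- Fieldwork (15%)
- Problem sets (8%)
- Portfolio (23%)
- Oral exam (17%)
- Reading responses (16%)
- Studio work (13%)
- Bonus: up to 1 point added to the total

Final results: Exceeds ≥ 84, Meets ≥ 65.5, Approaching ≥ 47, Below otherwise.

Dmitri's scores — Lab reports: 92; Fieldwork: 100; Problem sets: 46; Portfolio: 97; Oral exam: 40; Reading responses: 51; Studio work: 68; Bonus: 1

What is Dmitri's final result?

Meets

Weighted total:
  Lab reports 92 × 0.08 = 7.36
  Fieldwork 100 × 0.15 = 15
  Problem sets 46 × 0.08 = 3.68
  Portfolio 97 × 0.23 = 22.31
  Oral exam 40 × 0.17 = 6.8
  Reading responses 51 × 0.16 = 8.16
  Studio work 68 × 0.13 = 8.84
Sum = 72.15
Bonus: 72.15 + 1 = 73.15
73.15 is ≥ 65.5 and < 84 → Meets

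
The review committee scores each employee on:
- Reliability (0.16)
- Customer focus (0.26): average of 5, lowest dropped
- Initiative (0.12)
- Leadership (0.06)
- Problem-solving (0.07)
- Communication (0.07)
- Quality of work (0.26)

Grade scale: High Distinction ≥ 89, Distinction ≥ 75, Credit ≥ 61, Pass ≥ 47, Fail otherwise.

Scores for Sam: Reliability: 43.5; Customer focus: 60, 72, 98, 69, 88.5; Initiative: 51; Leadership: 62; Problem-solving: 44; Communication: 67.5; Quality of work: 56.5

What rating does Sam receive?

Pass

Customer focus: drop 60 → average of remaining 4 = 327.5/4 = 81.875
Weighted total:
  Reliability 43.5 × 0.16 = 6.96
  Customer focus 81.875 × 0.26 = 21.2875
  Initiative 51 × 0.12 = 6.12
  Leadership 62 × 0.06 = 3.72
  Problem-solving 44 × 0.07 = 3.08
  Communication 67.5 × 0.07 = 4.725
  Quality of work 56.5 × 0.26 = 14.69
Sum = 60.5825
60.5825 is ≥ 47 and < 61 → Pass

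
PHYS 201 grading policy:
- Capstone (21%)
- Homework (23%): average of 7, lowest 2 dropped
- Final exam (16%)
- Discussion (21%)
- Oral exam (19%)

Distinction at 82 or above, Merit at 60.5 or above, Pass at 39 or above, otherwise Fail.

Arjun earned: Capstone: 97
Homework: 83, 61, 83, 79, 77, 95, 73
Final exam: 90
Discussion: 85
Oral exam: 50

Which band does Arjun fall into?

Merit

Homework: drop 61, 73 → average of remaining 5 = 417/5 = 83.4
Weighted total:
  Capstone 97 × 0.21 = 20.37
  Homework 83.4 × 0.23 = 19.182
  Final exam 90 × 0.16 = 14.4
  Discussion 85 × 0.21 = 17.85
  Oral exam 50 × 0.19 = 9.5
Sum = 81.302
81.302 is ≥ 60.5 and < 82 → Merit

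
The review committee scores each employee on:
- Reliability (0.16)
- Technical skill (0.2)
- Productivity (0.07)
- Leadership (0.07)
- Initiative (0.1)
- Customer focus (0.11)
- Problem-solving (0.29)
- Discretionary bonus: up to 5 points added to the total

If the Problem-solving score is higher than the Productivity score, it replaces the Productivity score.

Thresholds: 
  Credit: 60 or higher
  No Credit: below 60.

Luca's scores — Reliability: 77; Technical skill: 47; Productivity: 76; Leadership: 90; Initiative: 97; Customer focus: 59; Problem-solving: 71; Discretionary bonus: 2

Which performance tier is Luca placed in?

Problem-solving (71) ≤ Productivity (76), so Productivity stays at 76.
Weighted total:
  Reliability 77 × 0.16 = 12.32
  Technical skill 47 × 0.2 = 9.4
  Productivity 76 × 0.07 = 5.32
  Leadership 90 × 0.07 = 6.3
  Initiative 97 × 0.1 = 9.7
  Customer focus 59 × 0.11 = 6.49
  Problem-solving 71 × 0.29 = 20.59
Sum = 70.12
Discretionary bonus: 70.12 + 2 = 72.12
72.12 ≥ 60 → Credit

Credit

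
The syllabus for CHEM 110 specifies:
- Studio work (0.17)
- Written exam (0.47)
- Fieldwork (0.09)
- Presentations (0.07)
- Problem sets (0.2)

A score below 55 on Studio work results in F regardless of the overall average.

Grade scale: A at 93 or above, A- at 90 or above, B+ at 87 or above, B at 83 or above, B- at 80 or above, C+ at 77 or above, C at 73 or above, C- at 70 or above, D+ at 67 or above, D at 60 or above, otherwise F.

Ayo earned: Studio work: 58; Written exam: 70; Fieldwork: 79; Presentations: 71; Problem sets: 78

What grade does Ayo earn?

Studio work score 58 ≥ 55: minimum met.
Weighted total:
  Studio work 58 × 0.17 = 9.86
  Written exam 70 × 0.47 = 32.9
  Fieldwork 79 × 0.09 = 7.11
  Presentations 71 × 0.07 = 4.97
  Problem sets 78 × 0.2 = 15.6
Sum = 70.44
70.44 is ≥ 70 and < 73 → C-

C-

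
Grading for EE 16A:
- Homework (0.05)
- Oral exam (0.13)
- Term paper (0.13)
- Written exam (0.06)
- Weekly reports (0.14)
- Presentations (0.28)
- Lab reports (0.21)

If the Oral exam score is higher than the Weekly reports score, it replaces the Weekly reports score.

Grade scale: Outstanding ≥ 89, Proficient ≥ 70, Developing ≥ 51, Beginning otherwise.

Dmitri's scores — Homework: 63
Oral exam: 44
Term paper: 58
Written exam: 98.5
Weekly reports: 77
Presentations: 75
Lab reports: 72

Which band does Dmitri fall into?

Developing

Oral exam (44) ≤ Weekly reports (77), so Weekly reports stays at 77.
Weighted total:
  Homework 63 × 0.05 = 3.15
  Oral exam 44 × 0.13 = 5.72
  Term paper 58 × 0.13 = 7.54
  Written exam 98.5 × 0.06 = 5.91
  Weekly reports 77 × 0.14 = 10.78
  Presentations 75 × 0.28 = 21
  Lab reports 72 × 0.21 = 15.12
Sum = 69.22
69.22 is ≥ 51 and < 70 → Developing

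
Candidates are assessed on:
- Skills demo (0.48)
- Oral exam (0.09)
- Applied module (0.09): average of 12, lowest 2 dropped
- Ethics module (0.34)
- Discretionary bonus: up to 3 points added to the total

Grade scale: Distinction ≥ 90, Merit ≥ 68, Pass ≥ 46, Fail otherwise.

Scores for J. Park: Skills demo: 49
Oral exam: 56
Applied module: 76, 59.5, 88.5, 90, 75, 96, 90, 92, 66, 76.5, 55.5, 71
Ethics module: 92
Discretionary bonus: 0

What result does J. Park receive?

Pass

Applied module: drop 55.5, 59.5 → average of remaining 10 = 821/10 = 82.1
Weighted total:
  Skills demo 49 × 0.48 = 23.52
  Oral exam 56 × 0.09 = 5.04
  Applied module 82.1 × 0.09 = 7.389
  Ethics module 92 × 0.34 = 31.28
Sum = 67.229
Discretionary bonus: 67.229 + 0 = 67.229
67.229 is ≥ 46 and < 68 → Pass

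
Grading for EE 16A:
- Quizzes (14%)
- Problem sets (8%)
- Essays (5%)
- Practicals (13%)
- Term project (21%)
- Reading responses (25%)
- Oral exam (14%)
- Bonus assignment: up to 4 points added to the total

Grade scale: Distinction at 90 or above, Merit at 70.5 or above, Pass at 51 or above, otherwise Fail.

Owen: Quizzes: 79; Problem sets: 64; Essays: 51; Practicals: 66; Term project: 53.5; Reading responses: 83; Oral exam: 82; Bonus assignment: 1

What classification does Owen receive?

Weighted total:
  Quizzes 79 × 0.14 = 11.06
  Problem sets 64 × 0.08 = 5.12
  Essays 51 × 0.05 = 2.55
  Practicals 66 × 0.13 = 8.58
  Term project 53.5 × 0.21 = 11.235
  Reading responses 83 × 0.25 = 20.75
  Oral exam 82 × 0.14 = 11.48
Sum = 70.775
Bonus assignment: 70.775 + 1 = 71.775
71.775 is ≥ 70.5 and < 90 → Merit

Merit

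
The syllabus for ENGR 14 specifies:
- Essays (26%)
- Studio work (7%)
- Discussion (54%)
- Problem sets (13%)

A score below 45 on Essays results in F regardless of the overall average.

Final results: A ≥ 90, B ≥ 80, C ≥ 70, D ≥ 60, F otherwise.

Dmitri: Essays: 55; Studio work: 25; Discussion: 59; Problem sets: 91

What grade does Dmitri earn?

Essays score 55 ≥ 45: minimum met.
Weighted total:
  Essays 55 × 0.26 = 14.3
  Studio work 25 × 0.07 = 1.75
  Discussion 59 × 0.54 = 31.86
  Problem sets 91 × 0.13 = 11.83
Sum = 59.74
59.74 < 60 → F

F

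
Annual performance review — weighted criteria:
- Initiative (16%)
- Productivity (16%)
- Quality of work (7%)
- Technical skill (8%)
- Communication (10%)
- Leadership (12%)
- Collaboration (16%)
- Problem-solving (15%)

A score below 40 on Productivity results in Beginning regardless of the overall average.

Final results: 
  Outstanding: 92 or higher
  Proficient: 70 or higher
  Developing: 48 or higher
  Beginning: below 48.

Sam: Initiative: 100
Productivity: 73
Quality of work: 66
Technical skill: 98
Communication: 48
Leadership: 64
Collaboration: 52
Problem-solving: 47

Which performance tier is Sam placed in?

Developing

Productivity score 73 ≥ 40: minimum met.
Weighted total:
  Initiative 100 × 0.16 = 16
  Productivity 73 × 0.16 = 11.68
  Quality of work 66 × 0.07 = 4.62
  Technical skill 98 × 0.08 = 7.84
  Communication 48 × 0.1 = 4.8
  Leadership 64 × 0.12 = 7.68
  Collaboration 52 × 0.16 = 8.32
  Problem-solving 47 × 0.15 = 7.05
Sum = 67.99
67.99 is ≥ 48 and < 70 → Developing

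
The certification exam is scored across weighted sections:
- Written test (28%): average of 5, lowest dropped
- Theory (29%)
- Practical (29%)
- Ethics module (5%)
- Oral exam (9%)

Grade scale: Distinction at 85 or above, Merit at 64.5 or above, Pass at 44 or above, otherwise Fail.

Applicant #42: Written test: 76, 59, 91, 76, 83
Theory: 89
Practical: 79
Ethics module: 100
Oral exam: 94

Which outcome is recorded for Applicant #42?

Written test: drop 59 → average of remaining 4 = 326/4 = 81.5
Weighted total:
  Written test 81.5 × 0.28 = 22.82
  Theory 89 × 0.29 = 25.81
  Practical 79 × 0.29 = 22.91
  Ethics module 100 × 0.05 = 5
  Oral exam 94 × 0.09 = 8.46
Sum = 85
85 ≥ 85 → Distinction

Distinction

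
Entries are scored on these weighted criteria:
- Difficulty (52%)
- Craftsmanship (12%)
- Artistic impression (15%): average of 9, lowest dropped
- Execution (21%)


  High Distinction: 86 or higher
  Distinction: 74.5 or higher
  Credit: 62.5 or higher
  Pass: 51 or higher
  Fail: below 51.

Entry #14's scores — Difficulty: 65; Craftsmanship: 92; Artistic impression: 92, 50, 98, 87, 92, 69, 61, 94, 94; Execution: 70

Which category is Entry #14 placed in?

Artistic impression: drop 50 → average of remaining 8 = 687/8 = 85.875
Weighted total:
  Difficulty 65 × 0.52 = 33.8
  Craftsmanship 92 × 0.12 = 11.04
  Artistic impression 85.875 × 0.15 = 12.88125
  Execution 70 × 0.21 = 14.7
Sum = 72.42125
72.42125 is ≥ 62.5 and < 74.5 → Credit

Credit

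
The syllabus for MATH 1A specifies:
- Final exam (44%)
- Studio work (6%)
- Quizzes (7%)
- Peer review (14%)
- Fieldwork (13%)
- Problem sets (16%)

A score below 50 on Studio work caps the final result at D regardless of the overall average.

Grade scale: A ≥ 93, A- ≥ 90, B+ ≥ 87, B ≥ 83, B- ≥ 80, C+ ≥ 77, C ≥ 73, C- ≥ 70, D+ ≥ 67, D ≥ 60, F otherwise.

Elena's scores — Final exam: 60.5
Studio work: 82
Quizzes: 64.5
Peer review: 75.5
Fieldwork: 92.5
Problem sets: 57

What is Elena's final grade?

Studio work score 82 ≥ 50: minimum met.
Weighted total:
  Final exam 60.5 × 0.44 = 26.62
  Studio work 82 × 0.06 = 4.92
  Quizzes 64.5 × 0.07 = 4.515
  Peer review 75.5 × 0.14 = 10.57
  Fieldwork 92.5 × 0.13 = 12.025
  Problem sets 57 × 0.16 = 9.12
Sum = 67.77
67.77 is ≥ 67 and < 70 → D+

D+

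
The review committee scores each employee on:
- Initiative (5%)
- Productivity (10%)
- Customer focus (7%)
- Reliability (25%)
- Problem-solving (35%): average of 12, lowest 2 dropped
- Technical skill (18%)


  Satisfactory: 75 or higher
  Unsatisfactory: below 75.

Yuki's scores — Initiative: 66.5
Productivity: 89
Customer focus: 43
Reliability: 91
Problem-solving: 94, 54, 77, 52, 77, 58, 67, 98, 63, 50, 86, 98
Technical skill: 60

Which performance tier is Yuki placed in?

Satisfactory

Problem-solving: drop 50, 52 → average of remaining 10 = 772/10 = 77.2
Weighted total:
  Initiative 66.5 × 0.05 = 3.325
  Productivity 89 × 0.1 = 8.9
  Customer focus 43 × 0.07 = 3.01
  Reliability 91 × 0.25 = 22.75
  Problem-solving 77.2 × 0.35 = 27.02
  Technical skill 60 × 0.18 = 10.8
Sum = 75.805
75.805 ≥ 75 → Satisfactory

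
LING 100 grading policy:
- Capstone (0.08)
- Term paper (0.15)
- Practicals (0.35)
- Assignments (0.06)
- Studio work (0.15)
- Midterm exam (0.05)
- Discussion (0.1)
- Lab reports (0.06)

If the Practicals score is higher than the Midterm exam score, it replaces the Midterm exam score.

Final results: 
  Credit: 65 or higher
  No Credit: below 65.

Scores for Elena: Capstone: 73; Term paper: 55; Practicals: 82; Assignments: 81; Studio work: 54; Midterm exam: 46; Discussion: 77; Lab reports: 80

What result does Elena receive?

Credit

Practicals (82) > Midterm exam (46), so Midterm exam counts as 82.
Weighted total:
  Capstone 73 × 0.08 = 5.84
  Term paper 55 × 0.15 = 8.25
  Practicals 82 × 0.35 = 28.7
  Assignments 81 × 0.06 = 4.86
  Studio work 54 × 0.15 = 8.1
  Midterm exam 82 × 0.05 = 4.1
  Discussion 77 × 0.1 = 7.7
  Lab reports 80 × 0.06 = 4.8
Sum = 72.35
72.35 ≥ 65 → Credit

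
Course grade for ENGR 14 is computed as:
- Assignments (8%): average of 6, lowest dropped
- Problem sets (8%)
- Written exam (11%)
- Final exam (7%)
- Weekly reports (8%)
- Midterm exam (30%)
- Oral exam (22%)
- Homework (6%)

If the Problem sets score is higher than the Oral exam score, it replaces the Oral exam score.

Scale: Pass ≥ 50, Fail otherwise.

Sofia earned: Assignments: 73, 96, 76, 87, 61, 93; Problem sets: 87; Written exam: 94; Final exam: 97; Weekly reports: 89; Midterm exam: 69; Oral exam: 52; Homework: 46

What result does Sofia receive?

Pass

Assignments: drop 61 → average of remaining 5 = 425/5 = 85
Problem sets (87) > Oral exam (52), so Oral exam counts as 87.
Weighted total:
  Assignments 85 × 0.08 = 6.8
  Problem sets 87 × 0.08 = 6.96
  Written exam 94 × 0.11 = 10.34
  Final exam 97 × 0.07 = 6.79
  Weekly reports 89 × 0.08 = 7.12
  Midterm exam 69 × 0.3 = 20.7
  Oral exam 87 × 0.22 = 19.14
  Homework 46 × 0.06 = 2.76
Sum = 80.61
80.61 ≥ 50 → Pass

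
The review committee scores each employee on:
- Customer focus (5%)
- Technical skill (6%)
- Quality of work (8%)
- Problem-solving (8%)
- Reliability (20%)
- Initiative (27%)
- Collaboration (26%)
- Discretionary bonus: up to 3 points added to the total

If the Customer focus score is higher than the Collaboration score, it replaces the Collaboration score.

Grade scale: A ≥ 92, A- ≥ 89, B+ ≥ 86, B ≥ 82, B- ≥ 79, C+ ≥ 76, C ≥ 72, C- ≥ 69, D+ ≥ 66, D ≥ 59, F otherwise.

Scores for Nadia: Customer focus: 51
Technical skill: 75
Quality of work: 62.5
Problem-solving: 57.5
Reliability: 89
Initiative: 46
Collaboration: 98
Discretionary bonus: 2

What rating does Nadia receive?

C

Customer focus (51) ≤ Collaboration (98), so Collaboration stays at 98.
Weighted total:
  Customer focus 51 × 0.05 = 2.55
  Technical skill 75 × 0.06 = 4.5
  Quality of work 62.5 × 0.08 = 5
  Problem-solving 57.5 × 0.08 = 4.6
  Reliability 89 × 0.2 = 17.8
  Initiative 46 × 0.27 = 12.42
  Collaboration 98 × 0.26 = 25.48
Sum = 72.35
Discretionary bonus: 72.35 + 2 = 74.35
74.35 is ≥ 72 and < 76 → C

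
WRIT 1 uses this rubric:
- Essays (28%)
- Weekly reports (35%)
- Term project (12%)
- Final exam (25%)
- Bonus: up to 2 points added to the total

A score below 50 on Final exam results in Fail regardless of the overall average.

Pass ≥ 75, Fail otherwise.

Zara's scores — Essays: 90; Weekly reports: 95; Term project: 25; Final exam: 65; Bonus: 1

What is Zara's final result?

Final exam score 65 ≥ 50: minimum met.
Weighted total:
  Essays 90 × 0.28 = 25.2
  Weekly reports 95 × 0.35 = 33.25
  Term project 25 × 0.12 = 3
  Final exam 65 × 0.25 = 16.25
Sum = 77.7
Bonus: 77.7 + 1 = 78.7
78.7 ≥ 75 → Pass

Pass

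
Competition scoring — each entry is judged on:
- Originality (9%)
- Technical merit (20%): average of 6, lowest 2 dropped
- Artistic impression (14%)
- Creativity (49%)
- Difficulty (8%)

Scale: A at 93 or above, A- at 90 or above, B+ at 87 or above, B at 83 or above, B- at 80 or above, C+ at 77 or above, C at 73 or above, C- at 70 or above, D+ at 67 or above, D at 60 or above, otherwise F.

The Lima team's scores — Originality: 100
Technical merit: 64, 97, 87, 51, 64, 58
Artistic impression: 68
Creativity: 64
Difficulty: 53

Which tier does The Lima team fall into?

D+

Technical merit: drop 51, 58 → average of remaining 4 = 312/4 = 78
Weighted total:
  Originality 100 × 0.09 = 9
  Technical merit 78 × 0.2 = 15.6
  Artistic impression 68 × 0.14 = 9.52
  Creativity 64 × 0.49 = 31.36
  Difficulty 53 × 0.08 = 4.24
Sum = 69.72
69.72 is ≥ 67 and < 70 → D+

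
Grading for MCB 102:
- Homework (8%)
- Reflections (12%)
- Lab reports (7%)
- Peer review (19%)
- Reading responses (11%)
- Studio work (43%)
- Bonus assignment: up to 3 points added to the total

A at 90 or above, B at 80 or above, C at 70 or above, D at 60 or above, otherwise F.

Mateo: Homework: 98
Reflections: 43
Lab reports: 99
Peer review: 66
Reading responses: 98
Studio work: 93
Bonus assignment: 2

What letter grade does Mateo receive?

Weighted total:
  Homework 98 × 0.08 = 7.84
  Reflections 43 × 0.12 = 5.16
  Lab reports 99 × 0.07 = 6.93
  Peer review 66 × 0.19 = 12.54
  Reading responses 98 × 0.11 = 10.78
  Studio work 93 × 0.43 = 39.99
Sum = 83.24
Bonus assignment: 83.24 + 2 = 85.24
85.24 is ≥ 80 and < 90 → B

B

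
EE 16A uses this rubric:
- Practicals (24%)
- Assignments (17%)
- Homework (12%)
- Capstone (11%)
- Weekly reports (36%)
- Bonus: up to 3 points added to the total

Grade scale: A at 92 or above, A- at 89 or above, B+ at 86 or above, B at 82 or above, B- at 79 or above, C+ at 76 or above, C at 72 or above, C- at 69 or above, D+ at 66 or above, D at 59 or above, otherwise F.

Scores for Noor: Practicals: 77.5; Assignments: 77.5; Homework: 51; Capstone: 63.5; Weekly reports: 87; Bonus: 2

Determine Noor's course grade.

Weighted total:
  Practicals 77.5 × 0.24 = 18.6
  Assignments 77.5 × 0.17 = 13.175
  Homework 51 × 0.12 = 6.12
  Capstone 63.5 × 0.11 = 6.985
  Weekly reports 87 × 0.36 = 31.32
Sum = 76.2
Bonus: 76.2 + 2 = 78.2
78.2 is ≥ 76 and < 79 → C+

C+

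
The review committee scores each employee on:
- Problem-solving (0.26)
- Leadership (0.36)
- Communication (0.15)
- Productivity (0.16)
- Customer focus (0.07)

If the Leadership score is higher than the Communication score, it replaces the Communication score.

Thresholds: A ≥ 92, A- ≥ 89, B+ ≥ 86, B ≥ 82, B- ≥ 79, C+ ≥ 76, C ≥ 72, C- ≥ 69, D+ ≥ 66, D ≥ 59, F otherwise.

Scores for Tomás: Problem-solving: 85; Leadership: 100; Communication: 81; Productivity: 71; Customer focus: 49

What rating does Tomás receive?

Leadership (100) > Communication (81), so Communication counts as 100.
Weighted total:
  Problem-solving 85 × 0.26 = 22.1
  Leadership 100 × 0.36 = 36
  Communication 100 × 0.15 = 15
  Productivity 71 × 0.16 = 11.36
  Customer focus 49 × 0.07 = 3.43
Sum = 87.89
87.89 is ≥ 86 and < 89 → B+

B+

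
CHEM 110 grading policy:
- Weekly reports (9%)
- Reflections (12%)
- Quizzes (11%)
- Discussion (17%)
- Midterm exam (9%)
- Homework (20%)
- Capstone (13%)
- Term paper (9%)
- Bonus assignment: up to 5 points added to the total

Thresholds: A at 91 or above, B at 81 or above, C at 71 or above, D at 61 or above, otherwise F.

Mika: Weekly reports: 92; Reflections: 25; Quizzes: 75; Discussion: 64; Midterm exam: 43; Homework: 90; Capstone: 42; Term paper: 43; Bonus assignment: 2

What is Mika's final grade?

Weighted total:
  Weekly reports 92 × 0.09 = 8.28
  Reflections 25 × 0.12 = 3
  Quizzes 75 × 0.11 = 8.25
  Discussion 64 × 0.17 = 10.88
  Midterm exam 43 × 0.09 = 3.87
  Homework 90 × 0.2 = 18
  Capstone 42 × 0.13 = 5.46
  Term paper 43 × 0.09 = 3.87
Sum = 61.61
Bonus assignment: 61.61 + 2 = 63.61
63.61 is ≥ 61 and < 71 → D

D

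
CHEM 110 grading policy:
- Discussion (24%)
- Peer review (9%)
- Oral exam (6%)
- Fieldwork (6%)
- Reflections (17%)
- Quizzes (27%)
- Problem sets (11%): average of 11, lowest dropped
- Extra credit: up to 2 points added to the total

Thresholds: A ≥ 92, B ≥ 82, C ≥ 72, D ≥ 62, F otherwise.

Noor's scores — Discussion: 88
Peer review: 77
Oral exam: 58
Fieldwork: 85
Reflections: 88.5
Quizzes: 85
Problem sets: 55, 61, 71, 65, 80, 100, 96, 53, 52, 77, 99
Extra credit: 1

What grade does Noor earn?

Problem sets: drop 52 → average of remaining 10 = 757/10 = 75.7
Weighted total:
  Discussion 88 × 0.24 = 21.12
  Peer review 77 × 0.09 = 6.93
  Oral exam 58 × 0.06 = 3.48
  Fieldwork 85 × 0.06 = 5.1
  Reflections 88.5 × 0.17 = 15.045
  Quizzes 85 × 0.27 = 22.95
  Problem sets 75.7 × 0.11 = 8.327
Sum = 82.952
Extra credit: 82.952 + 1 = 83.952
83.952 is ≥ 82 and < 92 → B

B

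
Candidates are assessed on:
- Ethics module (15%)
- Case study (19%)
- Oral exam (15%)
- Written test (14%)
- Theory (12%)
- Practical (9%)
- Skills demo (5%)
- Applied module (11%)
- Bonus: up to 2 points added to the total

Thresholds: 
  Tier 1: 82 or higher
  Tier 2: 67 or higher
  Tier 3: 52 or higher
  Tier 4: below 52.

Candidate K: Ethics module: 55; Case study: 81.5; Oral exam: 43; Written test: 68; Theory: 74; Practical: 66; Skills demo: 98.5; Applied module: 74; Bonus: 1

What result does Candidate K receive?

Tier 2

Weighted total:
  Ethics module 55 × 0.15 = 8.25
  Case study 81.5 × 0.19 = 15.485
  Oral exam 43 × 0.15 = 6.45
  Written test 68 × 0.14 = 9.52
  Theory 74 × 0.12 = 8.88
  Practical 66 × 0.09 = 5.94
  Skills demo 98.5 × 0.05 = 4.925
  Applied module 74 × 0.11 = 8.14
Sum = 67.59
Bonus: 67.59 + 1 = 68.59
68.59 is ≥ 67 and < 82 → Tier 2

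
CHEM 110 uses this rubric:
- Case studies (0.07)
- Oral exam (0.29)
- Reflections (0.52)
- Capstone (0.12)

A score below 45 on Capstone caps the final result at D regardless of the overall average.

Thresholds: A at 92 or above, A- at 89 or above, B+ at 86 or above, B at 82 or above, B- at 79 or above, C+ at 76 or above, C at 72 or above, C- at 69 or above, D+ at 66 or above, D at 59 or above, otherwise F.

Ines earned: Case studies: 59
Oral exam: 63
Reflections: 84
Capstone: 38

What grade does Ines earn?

Capstone score 38 < 45: minimum not met.
Weighted total:
  Case studies 59 × 0.07 = 4.13
  Oral exam 63 × 0.29 = 18.27
  Reflections 84 × 0.52 = 43.68
  Capstone 38 × 0.12 = 4.56
Sum = 70.64
70.64 would be C-; cap at D applies → D.

D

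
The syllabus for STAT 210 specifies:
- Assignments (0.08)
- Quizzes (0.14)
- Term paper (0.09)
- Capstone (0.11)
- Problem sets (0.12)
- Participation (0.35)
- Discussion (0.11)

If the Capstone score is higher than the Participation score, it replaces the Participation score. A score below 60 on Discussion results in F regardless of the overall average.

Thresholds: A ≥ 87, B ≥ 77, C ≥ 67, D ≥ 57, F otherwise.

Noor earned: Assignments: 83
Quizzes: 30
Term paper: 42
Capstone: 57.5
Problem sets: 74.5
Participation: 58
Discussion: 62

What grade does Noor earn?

D

Capstone (57.5) ≤ Participation (58), so Participation stays at 58.
Discussion score 62 ≥ 60: minimum met.
Weighted total:
  Assignments 83 × 0.08 = 6.64
  Quizzes 30 × 0.14 = 4.2
  Term paper 42 × 0.09 = 3.78
  Capstone 57.5 × 0.11 = 6.325
  Problem sets 74.5 × 0.12 = 8.94
  Participation 58 × 0.35 = 20.3
  Discussion 62 × 0.11 = 6.82
Sum = 57.005
57.005 is ≥ 57 and < 67 → D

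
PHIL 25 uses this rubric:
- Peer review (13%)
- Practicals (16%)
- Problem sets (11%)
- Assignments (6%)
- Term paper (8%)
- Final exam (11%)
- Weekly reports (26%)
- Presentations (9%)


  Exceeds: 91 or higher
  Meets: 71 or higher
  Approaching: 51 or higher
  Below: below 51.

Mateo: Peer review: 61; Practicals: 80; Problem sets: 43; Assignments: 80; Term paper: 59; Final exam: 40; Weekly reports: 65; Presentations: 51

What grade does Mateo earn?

Weighted total:
  Peer review 61 × 0.13 = 7.93
  Practicals 80 × 0.16 = 12.8
  Problem sets 43 × 0.11 = 4.73
  Assignments 80 × 0.06 = 4.8
  Term paper 59 × 0.08 = 4.72
  Final exam 40 × 0.11 = 4.4
  Weekly reports 65 × 0.26 = 16.9
  Presentations 51 × 0.09 = 4.59
Sum = 60.87
60.87 is ≥ 51 and < 71 → Approaching

Approaching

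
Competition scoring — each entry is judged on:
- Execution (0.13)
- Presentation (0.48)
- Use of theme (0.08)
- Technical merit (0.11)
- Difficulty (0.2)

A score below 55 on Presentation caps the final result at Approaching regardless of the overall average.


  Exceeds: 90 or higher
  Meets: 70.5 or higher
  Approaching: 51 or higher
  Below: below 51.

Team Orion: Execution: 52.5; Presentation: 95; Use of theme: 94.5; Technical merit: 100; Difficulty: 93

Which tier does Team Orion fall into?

Presentation score 95 ≥ 55: minimum met.
Weighted total:
  Execution 52.5 × 0.13 = 6.825
  Presentation 95 × 0.48 = 45.6
  Use of theme 94.5 × 0.08 = 7.56
  Technical merit 100 × 0.11 = 11
  Difficulty 93 × 0.2 = 18.6
Sum = 89.585
89.585 is ≥ 70.5 and < 90 → Meets

Meets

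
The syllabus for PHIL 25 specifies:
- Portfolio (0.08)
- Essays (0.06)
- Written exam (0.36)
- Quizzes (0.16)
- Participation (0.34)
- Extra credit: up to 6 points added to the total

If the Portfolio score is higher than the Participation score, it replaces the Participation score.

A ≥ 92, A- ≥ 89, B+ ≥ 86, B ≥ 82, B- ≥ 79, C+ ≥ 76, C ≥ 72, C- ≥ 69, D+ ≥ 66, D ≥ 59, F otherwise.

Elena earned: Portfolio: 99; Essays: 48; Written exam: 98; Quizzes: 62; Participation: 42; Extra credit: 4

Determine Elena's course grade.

Portfolio (99) > Participation (42), so Participation counts as 99.
Weighted total:
  Portfolio 99 × 0.08 = 7.92
  Essays 48 × 0.06 = 2.88
  Written exam 98 × 0.36 = 35.28
  Quizzes 62 × 0.16 = 9.92
  Participation 99 × 0.34 = 33.66
Sum = 89.66
Extra credit: 89.66 + 4 = 93.66
93.66 ≥ 92 → A

A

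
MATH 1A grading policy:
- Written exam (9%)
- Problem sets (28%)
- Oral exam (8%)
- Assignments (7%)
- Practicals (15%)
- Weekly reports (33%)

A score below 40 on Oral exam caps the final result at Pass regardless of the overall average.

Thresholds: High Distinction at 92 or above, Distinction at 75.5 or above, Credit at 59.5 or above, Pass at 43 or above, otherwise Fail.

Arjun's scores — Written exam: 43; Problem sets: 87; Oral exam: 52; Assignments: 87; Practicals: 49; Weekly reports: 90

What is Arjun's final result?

Oral exam score 52 ≥ 40: minimum met.
Weighted total:
  Written exam 43 × 0.09 = 3.87
  Problem sets 87 × 0.28 = 24.36
  Oral exam 52 × 0.08 = 4.16
  Assignments 87 × 0.07 = 6.09
  Practicals 49 × 0.15 = 7.35
  Weekly reports 90 × 0.33 = 29.7
Sum = 75.53
75.53 is ≥ 75.5 and < 92 → Distinction

Distinction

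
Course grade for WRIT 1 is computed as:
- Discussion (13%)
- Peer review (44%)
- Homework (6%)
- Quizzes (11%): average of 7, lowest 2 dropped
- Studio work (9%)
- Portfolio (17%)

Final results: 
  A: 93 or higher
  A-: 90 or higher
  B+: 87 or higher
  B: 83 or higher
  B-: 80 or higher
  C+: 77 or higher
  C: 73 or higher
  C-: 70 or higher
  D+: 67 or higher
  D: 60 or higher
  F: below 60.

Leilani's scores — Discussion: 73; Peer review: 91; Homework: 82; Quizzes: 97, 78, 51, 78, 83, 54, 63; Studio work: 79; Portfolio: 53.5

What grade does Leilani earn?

C+

Quizzes: drop 51, 54 → average of remaining 5 = 399/5 = 79.8
Weighted total:
  Discussion 73 × 0.13 = 9.49
  Peer review 91 × 0.44 = 40.04
  Homework 82 × 0.06 = 4.92
  Quizzes 79.8 × 0.11 = 8.778
  Studio work 79 × 0.09 = 7.11
  Portfolio 53.5 × 0.17 = 9.095
Sum = 79.433
79.433 is ≥ 77 and < 80 → C+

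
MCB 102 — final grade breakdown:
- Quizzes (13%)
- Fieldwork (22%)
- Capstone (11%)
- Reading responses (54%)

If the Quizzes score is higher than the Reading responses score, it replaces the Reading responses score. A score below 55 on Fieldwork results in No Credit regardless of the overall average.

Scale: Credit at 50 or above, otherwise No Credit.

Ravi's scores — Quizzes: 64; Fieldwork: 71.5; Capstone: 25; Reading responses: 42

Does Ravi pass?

Credit

Quizzes (64) > Reading responses (42), so Reading responses counts as 64.
Fieldwork score 71.5 ≥ 55: minimum met.
Weighted total:
  Quizzes 64 × 0.13 = 8.32
  Fieldwork 71.5 × 0.22 = 15.73
  Capstone 25 × 0.11 = 2.75
  Reading responses 64 × 0.54 = 34.56
Sum = 61.36
61.36 ≥ 50 → Credit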